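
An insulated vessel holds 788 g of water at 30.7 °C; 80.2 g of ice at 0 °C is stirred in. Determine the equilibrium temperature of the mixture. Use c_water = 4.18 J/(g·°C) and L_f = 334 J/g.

T_f ≈ 20.5 °C

Energy balance with sensible and latent terms:
latent heat to melt: 80.2×334 = 26787; warm the meltwater: 335.24 T; water cools: 788×4.18×(T − 30.7) = 3293.8(T − 30.7)
3629.1 T = 101121 − 26787 = 74334
T ≈ 20.48 °C. Since T > 0 °C, the all-ice-melts assumption holds.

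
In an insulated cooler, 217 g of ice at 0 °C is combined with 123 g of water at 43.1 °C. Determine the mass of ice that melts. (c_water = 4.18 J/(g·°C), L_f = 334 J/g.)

m_melted ≈ 66.3 g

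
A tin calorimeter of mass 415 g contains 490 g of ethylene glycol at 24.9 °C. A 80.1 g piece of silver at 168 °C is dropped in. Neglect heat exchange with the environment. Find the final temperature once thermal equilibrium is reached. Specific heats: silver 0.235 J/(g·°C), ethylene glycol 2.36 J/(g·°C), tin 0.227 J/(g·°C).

T_f ≈ 27.0 °C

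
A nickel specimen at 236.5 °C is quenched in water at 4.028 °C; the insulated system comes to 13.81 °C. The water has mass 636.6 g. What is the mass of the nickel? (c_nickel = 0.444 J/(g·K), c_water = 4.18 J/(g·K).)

m ≈ 263 g

Heat lost by the nickel = heat gained by the water:
m×0.444×(236.5 − 13.81) = 636.6×4.18×(13.81 − 4.028)
98.87 m = 26030  ⇒  m ≈ 263.3 g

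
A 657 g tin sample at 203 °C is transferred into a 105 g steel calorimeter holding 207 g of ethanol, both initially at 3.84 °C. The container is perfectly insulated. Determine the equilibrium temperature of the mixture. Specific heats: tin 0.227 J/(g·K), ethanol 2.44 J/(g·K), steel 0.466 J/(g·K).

Conservation of energy gives ΣQ = 0:
657×0.227×(T − 203) + 207×2.44×(T − 3.84) + 105×0.466×(T − 3.84) = 0
149.14(T − 203) + 505.08(T − 3.84) + 48.93(T − 3.84) = 0
(149.14 + 505.08 + 48.93) T = 149.14×203 + 505.08×3.84 + 48.93×3.84
T ≈ 46.08 °C

T_f ≈ 46.1 °C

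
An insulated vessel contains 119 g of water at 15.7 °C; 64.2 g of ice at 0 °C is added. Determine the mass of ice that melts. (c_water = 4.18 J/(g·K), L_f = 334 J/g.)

m_melted ≈ 23.4 g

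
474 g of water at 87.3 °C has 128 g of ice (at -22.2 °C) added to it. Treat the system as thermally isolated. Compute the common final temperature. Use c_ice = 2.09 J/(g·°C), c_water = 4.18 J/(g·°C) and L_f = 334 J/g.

T_f ≈ 49.4 °C

Setting the total heat transfer to zero:
ice -22.2→0 °C: 128×2.09×22.2 = 5938.9
  latent heat to melt: 128×334 = 42752
  meltwater 0→T: 128×4.18×T = 535.04 T
  water cools: 474×4.18×(T − 87.3) = 1981.3(T − 87.3)
2516.4 T = 172969 − 48691 = 124278
T ≈ 49.39 °C. Since T > 0 °C, the all-ice-melts assumption holds.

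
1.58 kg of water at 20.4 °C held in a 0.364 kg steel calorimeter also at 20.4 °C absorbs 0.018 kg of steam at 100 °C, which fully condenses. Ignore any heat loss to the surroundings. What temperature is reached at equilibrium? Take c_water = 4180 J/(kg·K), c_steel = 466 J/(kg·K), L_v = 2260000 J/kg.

Setting the total heat transfer to zero:
condense steam: −0.018·2260000 = −40680
  condensed water 100 °C→T: 75.24(T − 100)
  water warms: 1.58·4180·(T − 20.4) = 6604.4(T − 20.4)
  cup: 169.62(T − 20.4)
6849.3 T = 40680 + 7524 + 138190 = 186394
T ≈ 27.21 °C — below 100 °C, confirming all the steam condensed.

T_f ≈ 27.2 °C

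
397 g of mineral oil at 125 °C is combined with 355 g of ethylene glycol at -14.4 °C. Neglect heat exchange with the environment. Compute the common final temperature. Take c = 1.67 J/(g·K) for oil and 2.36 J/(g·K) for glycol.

T_f ≈ 47.2 °C

T_f = Σ m_i c_i T_i / Σ m_i c_i:
T_f = (662.99·125 + 837.8·(-14.4)) / (662.99 + 837.8)
    = 70809 / 1500.8 ≈ 47.18 °C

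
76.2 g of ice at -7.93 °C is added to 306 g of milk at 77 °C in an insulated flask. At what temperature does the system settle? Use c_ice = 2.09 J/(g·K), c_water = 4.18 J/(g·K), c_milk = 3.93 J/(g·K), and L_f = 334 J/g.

T_f ≈ 43.3 °C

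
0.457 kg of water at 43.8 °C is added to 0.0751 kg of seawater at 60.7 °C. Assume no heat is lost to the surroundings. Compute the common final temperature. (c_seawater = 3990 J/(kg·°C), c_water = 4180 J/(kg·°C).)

T_f ≈ 46.1 °C

Let T be the final temperature. ΣQ_i = 0:
0.0751*3990*(T − 60.7) + 0.457*4180*(T − 43.8) = 0
(299.65 + 1910.3) T = 299.65*60.7 + 1910.3*43.8
T = 101858 / 2209.9 = 46.1 °C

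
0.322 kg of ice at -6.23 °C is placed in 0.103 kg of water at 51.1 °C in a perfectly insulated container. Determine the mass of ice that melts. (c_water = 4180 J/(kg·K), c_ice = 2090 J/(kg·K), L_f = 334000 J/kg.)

m_melted ≈ 0.0533 kg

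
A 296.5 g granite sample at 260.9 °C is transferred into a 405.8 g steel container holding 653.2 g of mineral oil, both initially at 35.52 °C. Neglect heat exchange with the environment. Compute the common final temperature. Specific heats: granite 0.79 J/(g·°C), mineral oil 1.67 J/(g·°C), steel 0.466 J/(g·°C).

T_f ≈ 70.4 °C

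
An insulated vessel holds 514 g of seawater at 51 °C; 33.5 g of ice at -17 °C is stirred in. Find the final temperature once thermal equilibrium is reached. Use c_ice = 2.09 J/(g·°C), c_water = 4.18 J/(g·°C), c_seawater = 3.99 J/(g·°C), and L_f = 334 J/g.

T_f ≈ 42.1 °C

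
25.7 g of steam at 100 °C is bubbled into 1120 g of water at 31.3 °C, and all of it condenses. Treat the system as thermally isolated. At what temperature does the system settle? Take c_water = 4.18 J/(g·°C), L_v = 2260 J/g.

T_f ≈ 45.0 °C

Setting the total heat transfer to zero:
condense steam: −25.7×2260 = −58082; condensed water 100 °C→T: 107.43(T − 100); water warms: 1120×4.18×(T − 31.3) = 4681.6(T − 31.3)
4789 T = 58082 + 10743 + 146534 = 215359
T ≈ 44.97 °C — below 100 °C, confirming all the steam condensed.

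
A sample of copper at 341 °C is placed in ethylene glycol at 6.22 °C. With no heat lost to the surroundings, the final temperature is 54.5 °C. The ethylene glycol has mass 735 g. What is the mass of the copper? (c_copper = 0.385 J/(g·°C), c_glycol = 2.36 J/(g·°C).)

Heat lost by the copper = heat gained by the glycol:
m·0.385·(341 − 54.5) = 735·2.36·(54.5 − 6.22)
110.3 m = 83746  ⇒  m ≈ 759.2 g

m ≈ 759 g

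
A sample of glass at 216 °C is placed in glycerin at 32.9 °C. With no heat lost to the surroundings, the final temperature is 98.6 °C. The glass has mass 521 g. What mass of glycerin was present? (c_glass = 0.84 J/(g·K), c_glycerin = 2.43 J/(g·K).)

m ≈ 322 g

Heat lost by the glass = heat gained by the glycerin:
521·0.84·(216 − 98.6) = m·2.43·(98.6 − 32.9)
159.65 m = 51379  ⇒  m ≈ 321.8 g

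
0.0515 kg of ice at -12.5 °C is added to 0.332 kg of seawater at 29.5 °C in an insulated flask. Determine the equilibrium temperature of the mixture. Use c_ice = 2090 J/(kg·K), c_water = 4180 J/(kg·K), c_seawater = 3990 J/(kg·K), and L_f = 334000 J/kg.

T_f ≈ 13.3 °C

Setting the total heat transfer to zero:
warm ice to 0 °C: 0.0515·2090·(0 − (-12.5)) = 1345.4
  melt ice: 0.0515·334000 = 17201
  warm the meltwater: 215.27 T
  seawater cools: 0.332·3990·(T − 29.5) = 1324.7(T − 29.5)
1540 T = 39078 − 18546 = 20532
T ≈ 13.33 °C. Since T > 0 °C, the all-ice-melts assumption holds.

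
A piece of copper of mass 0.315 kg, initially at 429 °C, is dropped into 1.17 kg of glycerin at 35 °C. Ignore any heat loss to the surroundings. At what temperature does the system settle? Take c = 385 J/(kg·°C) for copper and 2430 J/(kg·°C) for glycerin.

T_f ≈ 51.1 °C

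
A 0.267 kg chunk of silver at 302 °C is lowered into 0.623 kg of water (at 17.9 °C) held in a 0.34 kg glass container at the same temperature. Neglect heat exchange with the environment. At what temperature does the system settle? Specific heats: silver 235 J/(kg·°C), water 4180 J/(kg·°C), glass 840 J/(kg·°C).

T_f ≈ 23.9 °C

T_f is the heat-capacity-weighted average of the initial temperatures:
T_f = (62.75*302 + 2604.1*17.9 + 285.6*17.9) / (62.75 + 2604.1 + 285.6)
    = 70675 / 2952.5 ≈ 23.94 °C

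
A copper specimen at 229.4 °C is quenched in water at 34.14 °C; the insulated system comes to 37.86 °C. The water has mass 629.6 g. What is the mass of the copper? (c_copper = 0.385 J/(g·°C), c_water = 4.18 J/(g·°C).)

m ≈ 133 g

Heat lost by the copper = heat gained by the water:
m×0.385×(229.4 − 37.86) = 629.6×4.18×(37.86 − 34.14)
73.74 m = 9790  ⇒  m ≈ 132.8 g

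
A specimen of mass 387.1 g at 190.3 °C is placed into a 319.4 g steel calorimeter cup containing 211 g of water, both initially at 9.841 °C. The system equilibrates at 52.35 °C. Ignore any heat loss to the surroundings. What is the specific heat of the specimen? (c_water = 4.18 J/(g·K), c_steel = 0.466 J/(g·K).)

Net heat exchanged in the isolated system is zero:
387.1·c·(52.35 − 190.3) + 211·4.18·(52.35 − 9.841) + 319.4·0.466·(52.35 − 9.841) = 0
-53400 c = -43819
c = -43819/-53400 ≈ 0.8206 J/(g·K)

c ≈ 0.821 J/(g·K)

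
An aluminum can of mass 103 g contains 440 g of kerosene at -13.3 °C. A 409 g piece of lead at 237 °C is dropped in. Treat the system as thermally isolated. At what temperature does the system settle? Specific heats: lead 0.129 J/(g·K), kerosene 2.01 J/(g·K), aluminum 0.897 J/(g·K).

Taking heat into each body as positive, Σ m c ΔT = 0:
409×0.129×(T − 237) + 440×2.01×(T − (-13.3)) + 103×0.897×(T − (-13.3)) = 0
(52.76 + 884.4 + 92.39) T = 52.76×237 + 884.4×(-13.3) + 92.39×(-13.3)
T = -486.96 / 1029.6 = -0.473 °C

T_f ≈ -0.5 °C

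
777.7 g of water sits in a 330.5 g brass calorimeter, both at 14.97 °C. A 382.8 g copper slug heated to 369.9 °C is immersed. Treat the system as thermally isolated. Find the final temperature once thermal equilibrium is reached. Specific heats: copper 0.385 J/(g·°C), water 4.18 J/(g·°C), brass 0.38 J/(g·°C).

T_f ≈ 29.8 °C

Net heat exchanged in the isolated system is zero:
382.8*0.385*(T − 369.9) + 777.7*4.18*(T − 14.97) + 330.5*0.38*(T − 14.97) = 0
3523.8 T = 105059
T = 105059 / 3523.8 = 29.8 °C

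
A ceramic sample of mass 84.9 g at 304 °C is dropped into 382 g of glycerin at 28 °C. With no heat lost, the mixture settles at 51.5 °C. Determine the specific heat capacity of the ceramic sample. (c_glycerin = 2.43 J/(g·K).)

c ≈ 1.02 J/(g·K)

m_s c (T_s − T_f) = m_glycerin c_glycerin (T_f − T_0):
84.9·c·(304 − 51.5) = 382·2.43·(51.5 − 28)
21437 c = 21814  ⇒  c ≈ 1.018 J/(g·K)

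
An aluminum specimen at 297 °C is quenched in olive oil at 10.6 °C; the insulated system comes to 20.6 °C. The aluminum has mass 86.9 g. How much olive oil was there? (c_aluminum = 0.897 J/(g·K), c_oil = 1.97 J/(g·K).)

|Q_aluminum| = |Q_oil|:
86.9·0.897·(297 − 20.6) = m·1.97·(20.6 − 10.6)
19.7 m = 21545  ⇒  m ≈ 1094 g

m ≈ 1090 g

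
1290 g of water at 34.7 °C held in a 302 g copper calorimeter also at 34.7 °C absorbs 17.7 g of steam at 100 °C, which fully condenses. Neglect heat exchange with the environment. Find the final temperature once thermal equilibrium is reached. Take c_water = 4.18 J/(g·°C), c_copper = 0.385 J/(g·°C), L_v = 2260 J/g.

T_f ≈ 42.7 °C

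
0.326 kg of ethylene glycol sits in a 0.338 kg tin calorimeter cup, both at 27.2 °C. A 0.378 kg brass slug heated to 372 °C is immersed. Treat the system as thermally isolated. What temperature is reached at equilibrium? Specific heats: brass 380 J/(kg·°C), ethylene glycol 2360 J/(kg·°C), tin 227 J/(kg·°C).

Net heat exchanged in the isolated system is zero:
0.378*380*(T − 372) + 0.326*2360*(T − 27.2) + 0.338*227*(T − 27.2) = 0
(143.64 + 769.36 + 76.73) T = 143.64*372 + 769.36*27.2 + 76.73*27.2
T ≈ 77.24 °C

T_f ≈ 77.2 °C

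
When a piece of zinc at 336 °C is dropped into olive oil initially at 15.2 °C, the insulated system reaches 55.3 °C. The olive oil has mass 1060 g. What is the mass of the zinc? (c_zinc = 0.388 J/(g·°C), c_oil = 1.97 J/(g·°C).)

Energy conservation, ΣQ = 0:
m·0.388·(55.3 − 336) + 1060·1.97·(55.3 − 15.2) = 0
-108.91 m = -83737
m = -83737/-108.91 ≈ 768.9 g

m ≈ 769 g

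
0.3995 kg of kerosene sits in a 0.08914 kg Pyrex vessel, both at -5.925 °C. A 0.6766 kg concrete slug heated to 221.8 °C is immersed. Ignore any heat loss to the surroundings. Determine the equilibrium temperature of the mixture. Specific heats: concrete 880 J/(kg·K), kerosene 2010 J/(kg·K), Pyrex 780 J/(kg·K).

T_f ≈ 86.4 °C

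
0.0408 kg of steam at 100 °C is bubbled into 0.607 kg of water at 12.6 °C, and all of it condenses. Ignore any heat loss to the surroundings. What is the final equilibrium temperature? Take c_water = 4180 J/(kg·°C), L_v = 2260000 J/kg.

Taking heat into each body as positive, Σ m c ΔT = 0:
latent heat released on condensation: 0.0408×2260000 = 92208; condensed water 100 °C→T: 170.54(T − 100); original water: 2537.3(T − 12.6)
2707.8 T = 92208 + 17054 + 31969 = 141232
T ≈ 52.16 °C, under the boiling point, so the assumption holds.

T_f ≈ 52.2 °C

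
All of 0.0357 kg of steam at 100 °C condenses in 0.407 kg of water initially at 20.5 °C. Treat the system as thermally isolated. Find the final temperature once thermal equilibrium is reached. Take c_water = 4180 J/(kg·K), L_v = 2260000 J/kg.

Net heat exchanged in the isolated system is zero:
condense steam: −0.0357·2260000 = −80682; condensed water 100 °C→T: 149.23(T − 100); water warms: 0.407·4180·(T − 20.5) = 1701.3(T − 20.5)
1850.5 T = 80682 + 14923 + 34876 = 130480
T ≈ 70.51 °C, under the boiling point, so the assumption holds.

T_f ≈ 70.5 °C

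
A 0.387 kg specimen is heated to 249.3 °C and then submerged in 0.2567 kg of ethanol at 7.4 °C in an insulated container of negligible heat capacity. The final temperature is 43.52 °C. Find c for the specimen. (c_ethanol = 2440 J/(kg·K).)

Heat lost by the specimen = heat gained by the ethanol:
0.387·c·(249.3 − 43.52) = 0.2567·2440·(43.52 − 7.4)
79.64 c = 22624  ⇒  c ≈ 284.1 J/(kg·K)

c ≈ 284 J/(kg·K)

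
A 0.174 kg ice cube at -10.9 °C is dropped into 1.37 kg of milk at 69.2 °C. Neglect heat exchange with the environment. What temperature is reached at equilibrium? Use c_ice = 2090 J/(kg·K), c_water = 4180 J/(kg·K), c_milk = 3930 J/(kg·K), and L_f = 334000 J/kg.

Sum of m c ΔT and latent-heat terms is zero:
warm ice to 0 °C: 0.174·2090·(0 − (-10.9)) = 3963.9; melt ice: 0.174·334000 = 58116; warm the meltwater: 727.32 T; milk: 5384.1(T − 69.2)
6111.4 T = 372580 − 62080 = 310500
T ≈ 50.81 °C (positive, so assuming full melt was valid).

T_f ≈ 50.8 °C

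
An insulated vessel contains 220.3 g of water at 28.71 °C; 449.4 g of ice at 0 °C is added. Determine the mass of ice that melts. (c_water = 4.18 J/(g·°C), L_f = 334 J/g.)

Water can give up m c ΔT = 220.3·4.18·28.71 = 26438 J before reaching 0 °C.
To melt every bit of ice: 449.4·334 = 150100 J.
26438 J < 150100 J, so only part of the ice melts and the system sits at 0 °C.
Mass melted = 26438/334 ≈ 79.15 g.

m_melted ≈ 79.2 g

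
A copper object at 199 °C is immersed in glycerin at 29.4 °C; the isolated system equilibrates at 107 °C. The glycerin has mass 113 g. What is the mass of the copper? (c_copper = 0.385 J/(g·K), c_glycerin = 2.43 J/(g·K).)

m ≈ 602 g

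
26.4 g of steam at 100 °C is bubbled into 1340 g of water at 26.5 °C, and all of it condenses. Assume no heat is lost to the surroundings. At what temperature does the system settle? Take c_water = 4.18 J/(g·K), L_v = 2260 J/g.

T_f ≈ 38.4 °C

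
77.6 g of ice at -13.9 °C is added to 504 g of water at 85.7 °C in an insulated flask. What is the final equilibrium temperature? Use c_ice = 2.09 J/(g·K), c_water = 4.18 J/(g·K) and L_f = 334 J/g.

Heat gained plus heat lost sum to zero:
warm ice to 0 °C: 77.6×2.09×(0 − (-13.9)) = 2254.4
  melt ice: 77.6×334 = 25918
  warm the meltwater: 324.37 T
  water cools: 504×4.18×(T − 85.7) = 2106.7(T − 85.7)
2431.1 T = 180546 − 28173 = 152373
T ≈ 62.68 °C. Since T > 0 °C, the all-ice-melts assumption holds.

T_f ≈ 62.7 °C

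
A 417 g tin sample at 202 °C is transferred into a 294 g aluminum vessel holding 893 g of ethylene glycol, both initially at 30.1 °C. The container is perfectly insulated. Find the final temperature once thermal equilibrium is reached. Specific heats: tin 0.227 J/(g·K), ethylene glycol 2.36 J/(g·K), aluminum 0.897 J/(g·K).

T_f ≈ 36.7 °C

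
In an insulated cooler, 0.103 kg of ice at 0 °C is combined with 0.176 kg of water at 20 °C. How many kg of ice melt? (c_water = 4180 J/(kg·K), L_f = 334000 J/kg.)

m_melted ≈ 0.0441 kg

Water can give up m c ΔT = 0.176·4180·20 = 14714 J before reaching 0 °C.
Fully melting the ice requires m_ice L_f = 0.103·334000 = 34402 J.
Since 14714 < 34402 J, not all the ice melts; equilibrium is at 0 °C.
m_melt = 14714 / L_f = 0.04405 kg.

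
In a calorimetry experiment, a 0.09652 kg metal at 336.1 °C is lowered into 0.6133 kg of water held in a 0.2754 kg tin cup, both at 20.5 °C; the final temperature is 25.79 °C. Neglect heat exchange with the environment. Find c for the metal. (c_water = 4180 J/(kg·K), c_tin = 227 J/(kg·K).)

c ≈ 464 J/(kg·K)

Let T be the final temperature. ΣQ_i = 0:
0.09652×c×(25.79 − 336.1) + 0.6133×4180×(25.79 − 20.5) + 0.2754×227×(25.79 − 20.5) = 0
-29.95 c = -13892
c = -13892/-29.95 ≈ 463.8 J/(kg·K)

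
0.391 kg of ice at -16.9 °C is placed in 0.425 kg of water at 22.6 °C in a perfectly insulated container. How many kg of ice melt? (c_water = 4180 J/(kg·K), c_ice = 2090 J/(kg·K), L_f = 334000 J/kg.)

Water can give up m c ΔT = 0.425×4180×22.6 = 40149 J before reaching 0 °C.
Of that, 0.391×2090×16.9 = 13811 J goes to bring the ice to 0 °C, leaving 26338 J.
Melting all 0.391 kg of ice would need 0.391×334000 = 130594 J.
Since 26338 < 130594 J, not all the ice melts; equilibrium is at 0 °C.
Mass melted = 26338/334000 ≈ 0.07886 kg.

m_melted ≈ 0.0789 kg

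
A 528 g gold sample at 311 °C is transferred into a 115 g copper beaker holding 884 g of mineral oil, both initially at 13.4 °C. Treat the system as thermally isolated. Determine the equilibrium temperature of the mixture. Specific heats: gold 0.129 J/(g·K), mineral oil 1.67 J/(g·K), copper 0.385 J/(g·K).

T_f ≈ 26.2 °C

Setting the total heat transfer to zero:
528*0.129*(T − 311) + 884*1.67*(T − 13.4) + 115*0.385*(T − 13.4) = 0
68.11(T − 311) + 1476.3(T − 13.4) + 44.27(T − 13.4) = 0
1588.7 T = 41558
T = 41558 / 1588.7 = 26.2 °C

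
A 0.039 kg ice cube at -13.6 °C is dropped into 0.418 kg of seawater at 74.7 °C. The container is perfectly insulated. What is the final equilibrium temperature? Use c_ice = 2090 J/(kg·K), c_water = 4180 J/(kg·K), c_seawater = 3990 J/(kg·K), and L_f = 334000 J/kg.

T_f ≈ 60.3 °C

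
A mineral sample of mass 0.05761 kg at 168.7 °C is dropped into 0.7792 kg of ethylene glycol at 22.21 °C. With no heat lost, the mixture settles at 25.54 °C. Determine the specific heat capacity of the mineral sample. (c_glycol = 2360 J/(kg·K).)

Heat gained plus heat lost sum to zero:
0.05761·c·(25.54 − 168.7) + 0.7792·2360·(25.54 − 22.21) = 0
-8.247 c = -6123.6
c = -6123.6/-8.247 ≈ 742.5 J/(kg·K)

c ≈ 742 J/(kg·K)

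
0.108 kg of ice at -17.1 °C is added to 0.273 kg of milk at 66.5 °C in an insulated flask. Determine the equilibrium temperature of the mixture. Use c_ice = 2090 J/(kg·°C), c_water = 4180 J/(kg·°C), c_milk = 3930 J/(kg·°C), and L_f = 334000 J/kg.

Energy conservation, ΣQ = 0:
ice -17.1→0 °C: 0.108×2090×17.1 = 3859.8; melt ice: 0.108×334000 = 36072; warm the meltwater: 451.44 T; milk cools: 0.273×3930×(T − 66.5) = 1072.9(T − 66.5)
1524.3 T = 71347 − 39932 = 31415
T ≈ 20.61 °C — above 0 °C, consistent with complete melting.

T_f ≈ 20.6 °C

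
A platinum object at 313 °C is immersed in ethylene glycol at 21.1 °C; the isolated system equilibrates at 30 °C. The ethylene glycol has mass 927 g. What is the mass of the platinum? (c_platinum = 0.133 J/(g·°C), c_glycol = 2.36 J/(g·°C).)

|Q_platinum| = |Q_glycol|:
m×0.133×(313 − 30) = 927×2.36×(30 − 21.1)
37.64 m = 19471  ⇒  m ≈ 517.3 g

m ≈ 517 g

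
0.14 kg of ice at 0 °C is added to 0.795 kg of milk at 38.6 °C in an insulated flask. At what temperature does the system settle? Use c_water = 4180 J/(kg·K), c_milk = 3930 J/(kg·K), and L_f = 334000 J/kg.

T_f ≈ 19.9 °C

Setting the total heat transfer to zero:
fusion: m_ice L_f = 0.14·334000 = 46760; meltwater 0→T: 0.14·4180·T = 585.2 T; milk: 3124.4(T − 38.6)
3709.6 T = 120600 − 46760 = 73840
T ≈ 19.91 °C. Since T > 0 °C, the all-ice-melts assumption holds.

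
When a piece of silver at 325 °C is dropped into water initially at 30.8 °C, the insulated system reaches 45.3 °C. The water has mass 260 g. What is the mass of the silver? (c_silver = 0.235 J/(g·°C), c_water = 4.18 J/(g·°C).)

Taking heat into each body as positive, Σ m c ΔT = 0:
m×0.235×(45.3 − 325) + 260×4.18×(45.3 − 30.8) = 0
-65.73 m = -15759
m = -15759/-65.73 ≈ 239.7 g

m ≈ 240 g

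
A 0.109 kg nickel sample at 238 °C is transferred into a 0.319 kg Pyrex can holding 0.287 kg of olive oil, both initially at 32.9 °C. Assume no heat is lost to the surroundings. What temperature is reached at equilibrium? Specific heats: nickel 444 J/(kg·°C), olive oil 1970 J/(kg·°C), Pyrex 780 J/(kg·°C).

T_f ≈ 44.4 °C

T_f is the heat-capacity-weighted average of the initial temperatures:
T_f = (48.4·238 + 565.39·32.9 + 248.82·32.9) / (48.4 + 565.39 + 248.82)
    = 38306 / 862.61 ≈ 44.41 °C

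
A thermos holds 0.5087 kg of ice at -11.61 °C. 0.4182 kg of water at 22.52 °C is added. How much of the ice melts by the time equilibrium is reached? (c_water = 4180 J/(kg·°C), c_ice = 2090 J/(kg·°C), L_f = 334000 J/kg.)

m_melted ≈ 0.0809 kg

Water can give up m c ΔT = 0.4182×4180×22.52 = 39367 J before reaching 0 °C.
Of that, 0.5087×2090×11.61 = 12344 J goes to bring the ice to 0 °C, leaving 27023 J.
Fully melting the ice requires m_ice L_f = 0.5087×334000 = 169906 J.
That's not enough to melt it all — equilibrium is at 0 °C with ice remaining.
m_melt = 27023 / L_f = 0.08091 kg.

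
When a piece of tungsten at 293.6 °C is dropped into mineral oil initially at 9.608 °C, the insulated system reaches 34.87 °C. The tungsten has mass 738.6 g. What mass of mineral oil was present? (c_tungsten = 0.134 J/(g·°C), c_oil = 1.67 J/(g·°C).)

Heat gained plus heat lost sum to zero:
738.6×0.134×(34.87 − 293.6) + m×1.67×(34.87 − 9.608) = 0
42.19 m = 25607
m = 25607/42.19 ≈ 607 g

m ≈ 607 g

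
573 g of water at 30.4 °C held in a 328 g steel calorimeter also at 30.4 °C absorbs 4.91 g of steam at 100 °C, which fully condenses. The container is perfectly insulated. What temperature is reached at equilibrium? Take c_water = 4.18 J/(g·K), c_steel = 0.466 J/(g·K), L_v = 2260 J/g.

Energy conservation, ΣQ = 0:
steam→water at 100 °C releases m L_v = 4.91·2260 = 11097; condensed water 100 °C→T: 20.52(T − 100); water warms: 573·4.18·(T − 30.4) = 2395.1(T − 30.4); cup: 152.85(T − 30.4)
2568.5 T = 11097 + 2052.4 + 77459 = 90608
T ≈ 35.28 °C (< 100 °C, so full condensation is consistent).

T_f ≈ 35.3 °C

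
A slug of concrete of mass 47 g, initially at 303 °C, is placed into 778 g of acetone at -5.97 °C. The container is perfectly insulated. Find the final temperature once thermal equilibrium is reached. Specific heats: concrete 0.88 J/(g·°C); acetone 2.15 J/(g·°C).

T_f ≈ 1.5 °C

T_f = Σ m_i c_i T_i / Σ m_i c_i:
T_f = (41.36*303 + 1672.7*(-5.97)) / (41.36 + 1672.7)
    = 2546.1 / 1714.1 ≈ 1.49 °C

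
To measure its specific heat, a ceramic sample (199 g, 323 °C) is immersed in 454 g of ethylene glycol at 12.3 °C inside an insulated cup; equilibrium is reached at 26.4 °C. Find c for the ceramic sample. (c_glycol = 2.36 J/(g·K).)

c ≈ 0.256 J/(g·K)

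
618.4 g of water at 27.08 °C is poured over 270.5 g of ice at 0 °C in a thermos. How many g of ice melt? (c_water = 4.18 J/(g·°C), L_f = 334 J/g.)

Heat available from the water dropping to 0 °C: 618.4×4.18×27.08 = 69999 J.
To melt every bit of ice: 270.5×334 = 90347 J.
That's not enough to melt it all — equilibrium is at 0 °C with ice remaining.
Mass melted = 69999/334 ≈ 209.6 g.

m_melted ≈ 210 g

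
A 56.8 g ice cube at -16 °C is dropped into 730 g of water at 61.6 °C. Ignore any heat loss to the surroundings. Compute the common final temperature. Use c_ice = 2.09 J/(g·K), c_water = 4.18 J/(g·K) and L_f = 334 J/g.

Sum of m c ΔT and latent-heat terms is zero:
ice -16→0 °C: 56.8×2.09×16 = 1899.4; fusion: m_ice L_f = 56.8×334 = 18971; warm the meltwater: 237.42 T; water: 3051.4(T − 61.6)
3288.8 T = 187966 − 20871 = 167096
T ≈ 50.81 °C — above 0 °C, consistent with complete melting.

T_f ≈ 50.8 °C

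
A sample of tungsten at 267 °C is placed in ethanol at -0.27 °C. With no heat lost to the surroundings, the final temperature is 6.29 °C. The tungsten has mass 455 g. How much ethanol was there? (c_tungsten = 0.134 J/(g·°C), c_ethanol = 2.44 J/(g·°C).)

Heat gained plus heat lost sum to zero:
455×0.134×(6.29 − 267) + m×2.44×(6.29 − (-0.27)) = 0
16.01 m = 15895
m = 15895/16.01 ≈ 993.1 g

m ≈ 993 g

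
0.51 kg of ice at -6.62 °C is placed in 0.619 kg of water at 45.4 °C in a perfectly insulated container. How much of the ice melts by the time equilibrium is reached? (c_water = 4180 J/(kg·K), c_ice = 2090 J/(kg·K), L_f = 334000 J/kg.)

Heat available from the water dropping to 0 °C: 0.619×4180×45.4 = 117469 J.
Of that, 0.51×2090×6.62 = 7056.3 J goes to bring the ice to 0 °C, leaving 110413 J.
To melt every bit of ice: 0.51×334000 = 170340 J.
That's not enough to melt it all — equilibrium is at 0 °C with ice remaining.
m_melted×334000 = 110413  ⇒  m_melted ≈ 0.3306 kg.

m_melted ≈ 0.331 kg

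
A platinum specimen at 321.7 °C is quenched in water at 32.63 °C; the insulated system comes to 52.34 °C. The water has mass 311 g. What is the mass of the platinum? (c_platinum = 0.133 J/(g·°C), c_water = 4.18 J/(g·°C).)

m ≈ 715 g

Heat lost by the platinum = heat gained by the water:
m·0.133·(321.7 − 52.34) = 311·4.18·(52.34 − 32.63)
35.82 m = 25623  ⇒  m ≈ 715.2 g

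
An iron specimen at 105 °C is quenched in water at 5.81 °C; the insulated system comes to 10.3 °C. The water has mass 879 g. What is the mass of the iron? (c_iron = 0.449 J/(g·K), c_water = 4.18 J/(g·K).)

m ≈ 388 g

Let T be the final temperature. ΣQ_i = 0:
m×0.449×(10.3 − 105) + 879×4.18×(10.3 − 5.81) = 0
-42.52 m = -16497
m = -16497/-42.52 ≈ 388 g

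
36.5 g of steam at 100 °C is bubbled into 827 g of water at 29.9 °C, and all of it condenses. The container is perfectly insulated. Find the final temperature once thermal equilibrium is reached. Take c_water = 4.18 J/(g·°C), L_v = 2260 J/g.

Energy balance with sensible and latent terms:
latent heat released on condensation: 36.5×2260 = 82490
  condensate cools 100→T: 36.5×4.18×(T − 100) = 152.57(T − 100)
  original water: 3456.9(T − 29.9)
3609.4 T = 82490 + 15257 + 103360 = 201107
T ≈ 55.72 °C, under the boiling point, so the assumption holds.

T_f ≈ 55.7 °C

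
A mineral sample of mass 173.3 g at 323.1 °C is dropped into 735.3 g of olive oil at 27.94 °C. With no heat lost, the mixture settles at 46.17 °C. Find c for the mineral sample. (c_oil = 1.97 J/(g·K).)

Taking heat into each body as positive, Σ m c ΔT = 0:
173.3×c×(46.17 − 323.1) + 735.3×1.97×(46.17 − 27.94) = 0
-47992 c = -26407
c = -26407/-47992 ≈ 0.5502 J/(g·K)

c ≈ 0.55 J/(g·K)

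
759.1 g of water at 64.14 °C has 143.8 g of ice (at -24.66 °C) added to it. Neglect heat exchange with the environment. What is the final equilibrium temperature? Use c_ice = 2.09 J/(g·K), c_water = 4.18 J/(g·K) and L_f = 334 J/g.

Taking heat into each body as positive, Σ m c ΔT = 0:
ice -24.66→0 °C: 143.8·2.09·24.66 = 7411.4
  fusion: m_ice L_f = 143.8·334 = 48029
  warm the meltwater: 601.08 T
  water cools: 759.1·4.18·(T − 64.14) = 3173(T − 64.14)
3774.1 T = 203519 − 55441 = 148078
T ≈ 39.24 °C — above 0 °C, consistent with complete melting.

T_f ≈ 39.2 °C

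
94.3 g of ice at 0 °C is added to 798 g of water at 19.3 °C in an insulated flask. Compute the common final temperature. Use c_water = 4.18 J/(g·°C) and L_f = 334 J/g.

Let T be the final temperature. ΣQ_i = 0:
melt ice: 94.3·334 = 31496
  meltwater 0→T: 94.3·4.18·T = 394.17 T
  water cools: 798·4.18·(T − 19.3) = 3335.6(T − 19.3)
3729.8 T = 64378 − 31496 = 32882
T ≈ 8.82 °C. Since T > 0 °C, the all-ice-melts assumption holds.

T_f ≈ 8.8 °C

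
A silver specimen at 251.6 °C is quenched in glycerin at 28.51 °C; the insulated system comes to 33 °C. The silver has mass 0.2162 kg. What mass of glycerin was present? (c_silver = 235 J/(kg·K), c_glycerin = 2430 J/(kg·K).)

m ≈ 1.02 kg

Let T be the final temperature. ΣQ_i = 0:
0.2162×235×(33 − 251.6) + m×2430×(33 − 28.51) = 0
10911 m = 11106
m = 11106/10911 ≈ 1.018 kg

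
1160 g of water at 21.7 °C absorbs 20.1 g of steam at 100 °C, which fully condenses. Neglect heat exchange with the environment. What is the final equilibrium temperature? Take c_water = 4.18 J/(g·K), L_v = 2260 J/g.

Let T be the final temperature. ΣQ_i = 0:
latent heat released on condensation: 20.1×2260 = 45426; condensate cools 100→T: 20.1×4.18×(T − 100) = 84.02(T − 100); water warms: 1160×4.18×(T − 21.7) = 4848.8(T − 21.7)
4932.8 T = 45426 + 8401.8 + 105219 = 159047
T ≈ 32.24 °C, under the boiling point, so the assumption holds.

T_f ≈ 32.2 °C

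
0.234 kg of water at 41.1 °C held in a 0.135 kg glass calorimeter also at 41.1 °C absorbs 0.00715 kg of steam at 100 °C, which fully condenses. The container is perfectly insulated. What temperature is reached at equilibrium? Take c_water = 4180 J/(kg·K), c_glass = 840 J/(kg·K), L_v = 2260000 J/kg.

T_f ≈ 57.1 °C

Sum of m c ΔT and latent-heat terms is zero:
latent heat released on condensation: 0.00715×2260000 = 16159; condensate cools 100→T: 0.00715×4180×(T − 100) = 29.89(T − 100); water warms: 0.234×4180×(T − 41.1) = 978.12(T − 41.1); glass cup: 0.135×840×(T − 41.1) = 113.4(T − 41.1)
1121.4 T = 16159 + 2988.7 + 44861 = 64009
T ≈ 57.08 °C, under the boiling point, so the assumption holds.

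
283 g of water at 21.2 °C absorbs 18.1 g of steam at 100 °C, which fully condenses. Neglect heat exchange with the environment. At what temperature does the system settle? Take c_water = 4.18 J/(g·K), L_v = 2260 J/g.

T_f ≈ 58.4 °C

Taking heat into each body as positive, Σ m c ΔT = 0:
steam→water at 100 °C releases m L_v = 18.1×2260 = 40906
  condensed water 100 °C→T: 75.66(T − 100)
  original water: 1182.9(T − 21.2)
1258.6 T = 40906 + 7565.8 + 25078 = 73550
T ≈ 58.44 °C — below 100 °C, confirming all the steam condensed.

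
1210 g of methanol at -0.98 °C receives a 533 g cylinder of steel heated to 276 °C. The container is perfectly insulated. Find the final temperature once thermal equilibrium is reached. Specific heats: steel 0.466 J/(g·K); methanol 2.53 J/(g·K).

Set heat shed by the hot body equal to heat absorbed by the cold body:
533*0.466*(276 − T) = 1210*2.53*(T − (-0.98))
248.38(276 − T) = 3061.3(T − (-0.98))
3309.7 T = 65552  ⇒  T ≈ 19.81 °C

T_f ≈ 19.8 °C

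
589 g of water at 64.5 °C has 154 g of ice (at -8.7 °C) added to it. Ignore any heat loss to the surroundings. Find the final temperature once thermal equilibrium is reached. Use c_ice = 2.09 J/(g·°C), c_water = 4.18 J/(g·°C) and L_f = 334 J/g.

Sum of m c ΔT and latent-heat terms is zero:
warm ice to 0 °C: 154×2.09×(0 − (-8.7)) = 2800.2; fusion: m_ice L_f = 154×334 = 51436; warm the meltwater: 643.72 T; water: 2462(T − 64.5)
3105.7 T = 158800 − 54236 = 104564
T ≈ 33.67 °C. Since T > 0 °C, the all-ice-melts assumption holds.

T_f ≈ 33.7 °C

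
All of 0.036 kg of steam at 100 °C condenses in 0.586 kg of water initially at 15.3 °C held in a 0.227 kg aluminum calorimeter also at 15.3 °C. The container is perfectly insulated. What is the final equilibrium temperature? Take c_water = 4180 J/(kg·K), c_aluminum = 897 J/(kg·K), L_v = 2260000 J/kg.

Taking heat into each body as positive, Σ m c ΔT = 0:
condense steam: −0.036·2260000 = −81360; condensate cools 100→T: 0.036·4180·(T − 100) = 150.48(T − 100); water warms: 0.586·4180·(T − 15.3) = 2449.5(T − 15.3); aluminum cup: 0.227·897·(T − 15.3) = 203.62(T − 15.3)
2803.6 T = 81360 + 15048 + 40592 = 137000
T ≈ 48.87 °C, under the boiling point, so the assumption holds.

T_f ≈ 48.9 °C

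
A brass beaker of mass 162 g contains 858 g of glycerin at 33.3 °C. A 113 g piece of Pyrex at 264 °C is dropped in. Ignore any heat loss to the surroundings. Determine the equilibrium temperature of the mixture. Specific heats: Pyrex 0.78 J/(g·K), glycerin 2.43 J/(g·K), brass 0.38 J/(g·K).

T_f ≈ 42.4 °C

T_f = Σ m_i c_i T_i / Σ m_i c_i:
T_f = (88.14×264 + 2084.9×33.3 + 61.56×33.3) / (88.14 + 2084.9 + 61.56)
    = 94747 / 2234.6 ≈ 42.40 °C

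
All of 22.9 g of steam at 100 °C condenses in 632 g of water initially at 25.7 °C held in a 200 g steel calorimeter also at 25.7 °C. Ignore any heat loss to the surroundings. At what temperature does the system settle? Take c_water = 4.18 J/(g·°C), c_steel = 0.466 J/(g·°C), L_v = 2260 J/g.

Setting the total heat transfer to zero:
steam→water at 100 °C releases m L_v = 22.9·2260 = 51754
  condensed water 100 °C→T: 95.72(T − 100)
  original water: 2641.8(T − 25.7)
  steel cup: 200·0.466·(T − 25.7) = 93.2(T − 25.7)
2830.7 T = 51754 + 9572.2 + 70288 = 131615
T ≈ 46.50 °C — below 100 °C, confirming all the steam condensed.

T_f ≈ 46.5 °C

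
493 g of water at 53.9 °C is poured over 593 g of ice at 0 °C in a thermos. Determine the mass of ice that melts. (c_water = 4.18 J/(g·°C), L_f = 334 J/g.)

Water can give up m c ΔT = 493×4.18×53.9 = 111074 J before reaching 0 °C.
Fully melting the ice requires m_ice L_f = 593×334 = 198062 J.
111074 J < 198062 J, so only part of the ice melts and the system sits at 0 °C.
Mass melted = 111074/334 ≈ 332.6 g.

m_melted ≈ 333 g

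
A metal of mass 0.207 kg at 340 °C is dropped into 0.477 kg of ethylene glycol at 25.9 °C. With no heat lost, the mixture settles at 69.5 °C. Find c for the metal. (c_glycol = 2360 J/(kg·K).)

c ≈ 877 J/(kg·K)

m_s c (T_s − T_f) = m_glycol c_glycol (T_f − T_0):
0.207×c×(340 − 69.5) = 0.477×2360×(69.5 − 25.9)
55.99 c = 49081  ⇒  c ≈ 876.6 J/(kg·K)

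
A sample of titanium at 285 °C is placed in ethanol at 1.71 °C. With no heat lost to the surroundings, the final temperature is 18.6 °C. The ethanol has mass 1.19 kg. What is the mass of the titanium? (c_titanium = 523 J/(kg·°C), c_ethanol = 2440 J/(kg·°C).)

m ≈ 0.352 kg

|Q_titanium| = |Q_ethanol|:
m×523×(285 − 18.6) = 1.19×2440×(18.6 − 1.71)
139327 m = 49042  ⇒  m ≈ 0.352 kg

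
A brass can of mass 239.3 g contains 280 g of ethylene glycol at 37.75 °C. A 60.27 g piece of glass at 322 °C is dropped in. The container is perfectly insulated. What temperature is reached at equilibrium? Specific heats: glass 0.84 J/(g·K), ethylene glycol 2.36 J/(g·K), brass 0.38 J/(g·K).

Setting the total heat transfer to zero:
60.27×0.84×(T − 322) + 280×2.36×(T − 37.75) + 239.3×0.38×(T − 37.75) = 0
802.36 T = 44680
T = 44680/802.36 ≈ 55.69 °C

T_f ≈ 55.7 °C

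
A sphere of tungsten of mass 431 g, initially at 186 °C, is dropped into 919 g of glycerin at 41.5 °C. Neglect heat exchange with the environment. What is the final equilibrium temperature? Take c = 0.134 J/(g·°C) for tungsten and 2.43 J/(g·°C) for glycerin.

T_f ≈ 45.1 °C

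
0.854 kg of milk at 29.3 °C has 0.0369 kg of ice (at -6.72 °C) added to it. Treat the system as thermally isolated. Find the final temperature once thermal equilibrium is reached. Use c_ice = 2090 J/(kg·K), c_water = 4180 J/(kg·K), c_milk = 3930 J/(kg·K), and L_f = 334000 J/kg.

Net heat exchanged in the isolated system is zero:
warm ice to 0 °C: 0.0369×2090×(0 − (-6.72)) = 518.25; latent heat to melt: 0.0369×334000 = 12325; warm the meltwater: 154.24 T; milk cools: 0.854×3930×(T − 29.3) = 3356.2(T − 29.3)
3510.5 T = 98337 − 12843 = 85494
T ≈ 24.35 °C — above 0 °C, consistent with complete melting.

T_f ≈ 24.4 °C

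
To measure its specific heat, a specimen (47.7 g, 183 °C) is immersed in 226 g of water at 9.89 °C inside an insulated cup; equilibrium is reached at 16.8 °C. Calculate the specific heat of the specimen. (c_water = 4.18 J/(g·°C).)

Net heat exchanged in the isolated system is zero:
47.7×c×(16.8 − 183) + 226×4.18×(16.8 − 9.89) = 0
-7927.7 c = -6527.7
c = -6527.7/-7927.7 ≈ 0.8234 J/(g·°C)

c ≈ 0.823 J/(g·°C)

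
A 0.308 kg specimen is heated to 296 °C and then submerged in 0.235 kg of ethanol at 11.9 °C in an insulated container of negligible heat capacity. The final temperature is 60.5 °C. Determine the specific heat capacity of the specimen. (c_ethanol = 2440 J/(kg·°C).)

m_s c (T_s − T_f) = m_ethanol c_ethanol (T_f − T_0):
0.308·c·(296 − 60.5) = 0.235·2440·(60.5 − 11.9)
72.53 c = 27867  ⇒  c ≈ 384.2 J/(kg·°C)

c ≈ 384 J/(kg·°C)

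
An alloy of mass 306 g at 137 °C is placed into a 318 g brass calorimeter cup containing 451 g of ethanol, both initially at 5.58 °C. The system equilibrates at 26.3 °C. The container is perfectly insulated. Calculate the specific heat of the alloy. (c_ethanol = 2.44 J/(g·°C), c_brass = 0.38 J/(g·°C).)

Energy conservation, ΣQ = 0:
306·c·(26.3 − 137) + 451·2.44·(26.3 − 5.58) + 318·0.38·(26.3 − 5.58) = 0
-33874 c = -25305
c = -25305/-33874 ≈ 0.747 J/(g·°C)

c ≈ 0.747 J/(g·°C)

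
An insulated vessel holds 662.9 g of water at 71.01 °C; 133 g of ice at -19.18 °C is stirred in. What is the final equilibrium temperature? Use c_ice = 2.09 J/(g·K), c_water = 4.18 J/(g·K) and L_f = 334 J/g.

Energy balance with sensible and latent terms:
warm ice to 0 °C: 133×2.09×(0 − (-19.18)) = 5331.5
  latent heat to melt: 133×334 = 44422
  meltwater 0→T: 133×4.18×T = 555.94 T
  water cools: 662.9×4.18×(T − 71.01) = 2770.9(T − 71.01)
3326.9 T = 196763 − 49753 = 147010
T ≈ 44.19 °C. Since T > 0 °C, the all-ice-melts assumption holds.

T_f ≈ 44.2 °C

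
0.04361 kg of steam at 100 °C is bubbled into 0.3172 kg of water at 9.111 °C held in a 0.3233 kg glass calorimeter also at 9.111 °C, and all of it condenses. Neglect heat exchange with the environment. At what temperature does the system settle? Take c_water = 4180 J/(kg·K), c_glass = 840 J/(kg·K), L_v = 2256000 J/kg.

Energy balance with sensible and latent terms:
steam→water at 100 °C releases m L_v = 0.04361×2256000 = 98384
  condensate cools 100→T: 0.04361×4180×(T − 100) = 182.29(T − 100)
  original water: 1325.9(T − 9.111)
  glass cup: 0.3233×840×(T − 9.111) = 271.57(T − 9.111)
1779.8 T = 98384 + 18229 + 14555 = 131168
T ≈ 73.70 °C, under the boiling point, so the assumption holds.

T_f ≈ 73.7 °C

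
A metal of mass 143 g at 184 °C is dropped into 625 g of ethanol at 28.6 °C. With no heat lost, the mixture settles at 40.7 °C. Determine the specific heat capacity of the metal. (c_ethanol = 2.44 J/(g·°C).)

Net heat exchanged in the isolated system is zero:
143·c·(40.7 − 184) + 625·2.44·(40.7 − 28.6) = 0
-20492 c = -18453
c = -18453/-20492 ≈ 0.9005 J/(g·°C)

c ≈ 0.9 J/(g·°C)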